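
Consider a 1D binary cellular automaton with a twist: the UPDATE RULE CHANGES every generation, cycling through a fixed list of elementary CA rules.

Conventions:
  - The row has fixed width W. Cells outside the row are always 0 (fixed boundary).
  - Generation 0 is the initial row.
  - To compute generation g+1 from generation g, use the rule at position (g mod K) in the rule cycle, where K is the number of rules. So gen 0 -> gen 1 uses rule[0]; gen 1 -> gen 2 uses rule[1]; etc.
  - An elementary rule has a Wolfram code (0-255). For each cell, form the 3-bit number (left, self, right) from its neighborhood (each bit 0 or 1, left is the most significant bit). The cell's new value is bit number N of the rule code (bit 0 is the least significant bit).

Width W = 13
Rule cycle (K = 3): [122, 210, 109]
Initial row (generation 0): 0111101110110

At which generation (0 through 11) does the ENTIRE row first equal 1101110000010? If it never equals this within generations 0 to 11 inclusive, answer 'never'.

Gen 0: 0111101110110
Gen 1 (rule 122): 1100111011111
Gen 2 (rule 210): 0111011001111
Gen 3 (rule 109): 0101111001001
Gen 4 (rule 122): 1011001110110
Gen 5 (rule 210): 0001110110011
Gen 6 (rule 109): 1101011110011
Gen 7 (rule 122): 1110110011111
Gen 8 (rule 210): 0110011101111
Gen 9 (rule 109): 0110010111001
Gen 10 (rule 122): 1111101101110
Gen 11 (rule 210): 0111100100111

Answer: never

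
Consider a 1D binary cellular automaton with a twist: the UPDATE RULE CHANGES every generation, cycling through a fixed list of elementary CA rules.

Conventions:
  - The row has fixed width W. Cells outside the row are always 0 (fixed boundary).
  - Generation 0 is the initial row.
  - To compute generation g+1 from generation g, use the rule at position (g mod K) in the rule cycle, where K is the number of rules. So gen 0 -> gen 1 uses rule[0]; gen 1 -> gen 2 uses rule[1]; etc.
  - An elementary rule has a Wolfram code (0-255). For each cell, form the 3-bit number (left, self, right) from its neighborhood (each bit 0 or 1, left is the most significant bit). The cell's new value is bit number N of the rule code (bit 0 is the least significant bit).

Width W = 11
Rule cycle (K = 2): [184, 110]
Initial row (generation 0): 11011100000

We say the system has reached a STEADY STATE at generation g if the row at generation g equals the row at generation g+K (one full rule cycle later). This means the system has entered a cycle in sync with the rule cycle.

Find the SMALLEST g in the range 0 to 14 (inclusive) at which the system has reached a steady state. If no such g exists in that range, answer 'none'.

Answer: none

Derivation:
Gen 0: 11011100000
Gen 1 (rule 184): 10111010000
Gen 2 (rule 110): 11101110000
Gen 3 (rule 184): 11011101000
Gen 4 (rule 110): 11110111000
Gen 5 (rule 184): 11101110100
Gen 6 (rule 110): 10111011100
Gen 7 (rule 184): 01110111010
Gen 8 (rule 110): 11011101110
Gen 9 (rule 184): 10111011101
Gen 10 (rule 110): 11101110111
Gen 11 (rule 184): 11011101110
Gen 12 (rule 110): 11110111010
Gen 13 (rule 184): 11101110101
Gen 14 (rule 110): 10111011111
Gen 15 (rule 184): 01110111110
Gen 16 (rule 110): 11011100010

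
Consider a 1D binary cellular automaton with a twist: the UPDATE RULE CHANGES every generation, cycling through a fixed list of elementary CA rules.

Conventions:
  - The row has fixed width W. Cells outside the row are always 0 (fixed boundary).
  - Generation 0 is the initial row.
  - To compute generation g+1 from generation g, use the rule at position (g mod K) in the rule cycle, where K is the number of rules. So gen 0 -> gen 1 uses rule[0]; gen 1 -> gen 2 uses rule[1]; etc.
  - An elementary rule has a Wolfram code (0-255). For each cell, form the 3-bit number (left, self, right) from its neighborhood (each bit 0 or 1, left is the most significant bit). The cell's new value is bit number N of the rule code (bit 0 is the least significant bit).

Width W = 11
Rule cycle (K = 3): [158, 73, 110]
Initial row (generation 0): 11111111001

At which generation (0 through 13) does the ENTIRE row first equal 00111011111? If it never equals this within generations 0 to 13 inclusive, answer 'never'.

Answer: never

Derivation:
Gen 0: 11111111001
Gen 1 (rule 158): 11111110111
Gen 2 (rule 73): 10000010101
Gen 3 (rule 110): 10000111111
Gen 4 (rule 158): 11001111110
Gen 5 (rule 73): 11001000010
Gen 6 (rule 110): 11011000110
Gen 7 (rule 158): 10010101101
Gen 8 (rule 73): 00000001100
Gen 9 (rule 110): 00000011100
Gen 10 (rule 158): 00000111010
Gen 11 (rule 73): 11110101000
Gen 12 (rule 110): 10011111000
Gen 13 (rule 158): 11111110100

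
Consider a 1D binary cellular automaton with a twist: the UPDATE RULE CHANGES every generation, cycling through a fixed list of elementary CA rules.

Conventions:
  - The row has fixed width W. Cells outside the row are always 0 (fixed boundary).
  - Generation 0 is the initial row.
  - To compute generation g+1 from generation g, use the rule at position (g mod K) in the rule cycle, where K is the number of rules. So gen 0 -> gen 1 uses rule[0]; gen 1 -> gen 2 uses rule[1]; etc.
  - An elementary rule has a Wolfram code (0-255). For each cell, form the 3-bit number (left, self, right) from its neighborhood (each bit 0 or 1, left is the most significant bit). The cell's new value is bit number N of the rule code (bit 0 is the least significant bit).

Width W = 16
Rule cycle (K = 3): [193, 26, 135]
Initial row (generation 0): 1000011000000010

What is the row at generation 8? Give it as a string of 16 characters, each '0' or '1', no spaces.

Answer: 0101100101000101

Derivation:
Gen 0: 1000011000000010
Gen 1 (rule 193): 0011001011111000
Gen 2 (rule 26): 0110110010000100
Gen 3 (rule 135): 1000000110111101
Gen 4 (rule 193): 0011110010011100
Gen 5 (rule 26): 0110001101110010
Gen 6 (rule 135): 1000110000100110
Gen 7 (rule 193): 0010010110000010
Gen 8 (rule 26): 0101100101000101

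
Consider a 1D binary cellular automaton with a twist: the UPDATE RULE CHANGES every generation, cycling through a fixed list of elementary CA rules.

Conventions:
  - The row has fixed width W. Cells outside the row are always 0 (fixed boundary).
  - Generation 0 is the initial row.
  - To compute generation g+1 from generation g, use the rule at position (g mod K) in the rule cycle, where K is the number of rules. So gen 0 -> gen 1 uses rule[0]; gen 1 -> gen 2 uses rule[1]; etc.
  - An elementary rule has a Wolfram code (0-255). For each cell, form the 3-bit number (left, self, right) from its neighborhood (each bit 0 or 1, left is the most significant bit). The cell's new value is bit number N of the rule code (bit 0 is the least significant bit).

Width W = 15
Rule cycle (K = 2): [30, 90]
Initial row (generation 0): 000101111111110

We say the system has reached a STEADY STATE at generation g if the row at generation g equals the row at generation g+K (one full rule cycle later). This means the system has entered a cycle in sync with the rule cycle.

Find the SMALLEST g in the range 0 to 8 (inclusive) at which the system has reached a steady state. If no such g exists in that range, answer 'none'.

Answer: none

Derivation:
Gen 0: 000101111111110
Gen 1 (rule 30): 001101000000001
Gen 2 (rule 90): 011100100000010
Gen 3 (rule 30): 110011110000111
Gen 4 (rule 90): 111110011001101
Gen 5 (rule 30): 100001110111001
Gen 6 (rule 90): 010011010101110
Gen 7 (rule 30): 111110010101001
Gen 8 (rule 90): 100011100000110
Gen 9 (rule 30): 110110010001101
Gen 10 (rule 90): 110111101011100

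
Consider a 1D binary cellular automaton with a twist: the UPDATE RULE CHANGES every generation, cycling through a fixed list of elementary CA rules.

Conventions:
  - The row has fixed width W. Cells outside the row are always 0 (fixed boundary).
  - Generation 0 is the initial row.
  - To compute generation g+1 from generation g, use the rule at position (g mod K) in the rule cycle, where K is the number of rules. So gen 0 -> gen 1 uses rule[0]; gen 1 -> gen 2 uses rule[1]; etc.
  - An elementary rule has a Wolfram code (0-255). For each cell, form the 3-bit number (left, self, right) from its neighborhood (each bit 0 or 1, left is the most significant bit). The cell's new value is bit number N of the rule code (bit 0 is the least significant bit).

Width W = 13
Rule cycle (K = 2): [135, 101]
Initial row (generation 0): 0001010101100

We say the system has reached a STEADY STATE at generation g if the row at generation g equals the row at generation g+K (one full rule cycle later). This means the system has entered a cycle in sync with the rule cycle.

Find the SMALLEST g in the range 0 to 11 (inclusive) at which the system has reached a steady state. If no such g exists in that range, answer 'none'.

Answer: none

Derivation:
Gen 0: 0001010101100
Gen 1 (rule 135): 1111010100001
Gen 2 (rule 101): 0001111101101
Gen 3 (rule 135): 1110111000001
Gen 4 (rule 101): 0011001011101
Gen 5 (rule 135): 1100011001001
Gen 6 (rule 101): 0101001001001
Gen 7 (rule 135): 1101011011011
Gen 8 (rule 101): 0111101101101
Gen 9 (rule 135): 1011000000001
Gen 10 (rule 101): 1101011111101
Gen 11 (rule 135): 0001001111001
Gen 12 (rule 101): 1101000001001
Gen 13 (rule 135): 0001011111011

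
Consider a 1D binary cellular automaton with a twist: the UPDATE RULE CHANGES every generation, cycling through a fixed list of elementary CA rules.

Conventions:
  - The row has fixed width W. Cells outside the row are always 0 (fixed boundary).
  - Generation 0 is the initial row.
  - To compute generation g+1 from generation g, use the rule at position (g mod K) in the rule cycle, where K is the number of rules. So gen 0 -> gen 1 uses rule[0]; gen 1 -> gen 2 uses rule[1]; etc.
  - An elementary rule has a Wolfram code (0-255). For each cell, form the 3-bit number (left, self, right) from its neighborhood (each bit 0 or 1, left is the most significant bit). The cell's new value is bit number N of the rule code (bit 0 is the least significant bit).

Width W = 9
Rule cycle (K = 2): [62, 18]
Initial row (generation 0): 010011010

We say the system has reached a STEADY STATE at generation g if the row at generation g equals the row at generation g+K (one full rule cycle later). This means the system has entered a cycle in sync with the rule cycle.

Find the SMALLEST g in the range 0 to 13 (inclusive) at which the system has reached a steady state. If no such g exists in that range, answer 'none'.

Answer: 2

Derivation:
Gen 0: 010011010
Gen 1 (rule 62): 111110111
Gen 2 (rule 18): 000000000
Gen 3 (rule 62): 000000000
Gen 4 (rule 18): 000000000
Gen 5 (rule 62): 000000000
Gen 6 (rule 18): 000000000
Gen 7 (rule 62): 000000000
Gen 8 (rule 18): 000000000
Gen 9 (rule 62): 000000000
Gen 10 (rule 18): 000000000
Gen 11 (rule 62): 000000000
Gen 12 (rule 18): 000000000
Gen 13 (rule 62): 000000000
Gen 14 (rule 18): 000000000
Gen 15 (rule 62): 000000000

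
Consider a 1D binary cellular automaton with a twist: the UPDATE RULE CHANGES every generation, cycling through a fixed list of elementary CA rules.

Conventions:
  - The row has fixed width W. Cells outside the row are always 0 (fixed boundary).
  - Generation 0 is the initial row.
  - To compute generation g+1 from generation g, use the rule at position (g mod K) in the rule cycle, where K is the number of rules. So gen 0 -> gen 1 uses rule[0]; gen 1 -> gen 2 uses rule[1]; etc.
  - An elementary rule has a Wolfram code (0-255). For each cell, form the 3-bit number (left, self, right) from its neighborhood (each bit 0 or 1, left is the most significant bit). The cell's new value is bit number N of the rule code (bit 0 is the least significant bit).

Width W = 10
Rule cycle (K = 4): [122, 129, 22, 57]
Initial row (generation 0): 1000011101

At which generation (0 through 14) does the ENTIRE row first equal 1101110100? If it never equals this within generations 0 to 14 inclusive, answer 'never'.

Answer: never

Derivation:
Gen 0: 1000011101
Gen 1 (rule 122): 0100110110
Gen 2 (rule 129): 0000000000
Gen 3 (rule 22): 0000000000
Gen 4 (rule 57): 1111111111
Gen 5 (rule 122): 1000000001
Gen 6 (rule 129): 0011111100
Gen 7 (rule 22): 0100000010
Gen 8 (rule 57): 0011111001
Gen 9 (rule 122): 0110001110
Gen 10 (rule 129): 0000100100
Gen 11 (rule 22): 0001111110
Gen 12 (rule 57): 1101000001
Gen 13 (rule 122): 1110100010
Gen 14 (rule 129): 0100001000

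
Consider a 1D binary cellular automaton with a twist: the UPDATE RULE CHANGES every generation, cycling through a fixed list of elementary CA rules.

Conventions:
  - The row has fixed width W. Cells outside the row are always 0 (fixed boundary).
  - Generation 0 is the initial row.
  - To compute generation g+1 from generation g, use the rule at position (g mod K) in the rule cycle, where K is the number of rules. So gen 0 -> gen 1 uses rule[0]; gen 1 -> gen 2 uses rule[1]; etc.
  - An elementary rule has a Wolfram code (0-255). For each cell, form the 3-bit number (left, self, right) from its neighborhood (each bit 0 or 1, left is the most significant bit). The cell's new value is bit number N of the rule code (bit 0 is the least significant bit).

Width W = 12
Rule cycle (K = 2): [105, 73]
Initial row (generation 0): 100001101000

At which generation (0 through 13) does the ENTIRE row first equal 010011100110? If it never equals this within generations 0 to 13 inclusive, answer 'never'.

Answer: never

Derivation:
Gen 0: 100001101000
Gen 1 (rule 105): 001101110011
Gen 2 (rule 73): 101101010011
Gen 3 (rule 105): 011110100011
Gen 4 (rule 73): 010010001011
Gen 5 (rule 105): 000000100111
Gen 6 (rule 73): 111110000101
Gen 7 (rule 105): 100010110010
Gen 8 (rule 73): 001000110000
Gen 9 (rule 105): 100010110111
Gen 10 (rule 73): 001000110101
Gen 11 (rule 105): 100010111010
Gen 12 (rule 73): 001000101000
Gen 13 (rule 105): 100010010011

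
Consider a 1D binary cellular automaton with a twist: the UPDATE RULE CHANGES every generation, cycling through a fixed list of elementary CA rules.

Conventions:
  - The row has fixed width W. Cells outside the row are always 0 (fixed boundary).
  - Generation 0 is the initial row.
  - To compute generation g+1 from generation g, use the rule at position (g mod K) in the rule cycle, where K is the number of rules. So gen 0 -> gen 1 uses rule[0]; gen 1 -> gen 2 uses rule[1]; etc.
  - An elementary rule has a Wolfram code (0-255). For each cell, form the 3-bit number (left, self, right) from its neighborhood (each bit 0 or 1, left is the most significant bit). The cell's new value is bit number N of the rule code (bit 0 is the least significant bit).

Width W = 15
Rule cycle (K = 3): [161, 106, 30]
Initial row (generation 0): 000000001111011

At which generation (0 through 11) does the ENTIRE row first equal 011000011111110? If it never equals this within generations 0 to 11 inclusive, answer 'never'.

Answer: never

Derivation:
Gen 0: 000000001111011
Gen 1 (rule 161): 111111100110100
Gen 2 (rule 106): 100000101111000
Gen 3 (rule 30): 110001101000100
Gen 4 (rule 161): 000100010010001
Gen 5 (rule 106): 001000100100010
Gen 6 (rule 30): 011101111110111
Gen 7 (rule 161): 001010111101010
Gen 8 (rule 106): 010101100110100
Gen 9 (rule 30): 110101011100110
Gen 10 (rule 161): 001010101000000
Gen 11 (rule 106): 010101010000000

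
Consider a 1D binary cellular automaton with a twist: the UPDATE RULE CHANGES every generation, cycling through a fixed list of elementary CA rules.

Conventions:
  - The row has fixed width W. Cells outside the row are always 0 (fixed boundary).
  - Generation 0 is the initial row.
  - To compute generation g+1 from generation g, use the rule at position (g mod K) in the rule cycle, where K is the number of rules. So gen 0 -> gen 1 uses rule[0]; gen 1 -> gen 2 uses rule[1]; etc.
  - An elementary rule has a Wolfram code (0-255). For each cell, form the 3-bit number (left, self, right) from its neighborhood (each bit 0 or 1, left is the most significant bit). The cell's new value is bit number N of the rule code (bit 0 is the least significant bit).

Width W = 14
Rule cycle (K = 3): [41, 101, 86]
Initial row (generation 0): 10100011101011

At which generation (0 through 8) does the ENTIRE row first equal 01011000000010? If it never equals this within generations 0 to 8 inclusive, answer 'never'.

Gen 0: 10100011101011
Gen 1 (rule 41): 01001010010110
Gen 2 (rule 101): 01001110011010
Gen 3 (rule 86): 11110011101011
Gen 4 (rule 41): 10000010010110
Gen 5 (rule 101): 10111010011010
Gen 6 (rule 86): 10001011101011
Gen 7 (rule 41): 00100110010110
Gen 8 (rule 101): 10100010011010

Answer: never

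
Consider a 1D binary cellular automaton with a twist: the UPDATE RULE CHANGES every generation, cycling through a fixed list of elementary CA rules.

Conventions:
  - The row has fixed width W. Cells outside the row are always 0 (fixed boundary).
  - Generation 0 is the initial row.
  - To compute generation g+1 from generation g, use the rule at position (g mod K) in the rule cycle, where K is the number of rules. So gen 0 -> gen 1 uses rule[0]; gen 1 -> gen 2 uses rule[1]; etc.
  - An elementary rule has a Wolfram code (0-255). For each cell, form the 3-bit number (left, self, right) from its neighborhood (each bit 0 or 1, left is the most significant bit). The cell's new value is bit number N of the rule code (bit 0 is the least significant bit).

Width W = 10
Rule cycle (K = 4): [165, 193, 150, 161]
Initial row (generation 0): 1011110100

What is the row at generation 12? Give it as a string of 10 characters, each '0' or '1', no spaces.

Answer: 0000001111

Derivation:
Gen 0: 1011110100
Gen 1 (rule 165): 1101101101
Gen 2 (rule 193): 0100100100
Gen 3 (rule 150): 1111111110
Gen 4 (rule 161): 0111111100
Gen 5 (rule 165): 0011111001
Gen 6 (rule 193): 1001111000
Gen 7 (rule 150): 1110110100
Gen 8 (rule 161): 0101001001
Gen 9 (rule 165): 0111001001
Gen 10 (rule 193): 0011000000
Gen 11 (rule 150): 0100100000
Gen 12 (rule 161): 0000001111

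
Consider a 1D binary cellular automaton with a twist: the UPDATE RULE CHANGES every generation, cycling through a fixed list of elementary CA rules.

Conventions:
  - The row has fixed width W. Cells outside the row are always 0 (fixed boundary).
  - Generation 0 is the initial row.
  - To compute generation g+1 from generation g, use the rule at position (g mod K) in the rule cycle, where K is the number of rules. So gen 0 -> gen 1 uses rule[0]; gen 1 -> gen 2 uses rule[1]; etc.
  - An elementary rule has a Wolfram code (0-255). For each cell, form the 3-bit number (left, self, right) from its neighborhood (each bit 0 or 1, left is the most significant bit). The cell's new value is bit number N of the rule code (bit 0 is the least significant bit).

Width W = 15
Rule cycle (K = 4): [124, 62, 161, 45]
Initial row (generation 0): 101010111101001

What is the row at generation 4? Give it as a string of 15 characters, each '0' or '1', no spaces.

Gen 0: 101010111101001
Gen 1 (rule 124): 111111100111101
Gen 2 (rule 62): 100000011100011
Gen 3 (rule 161): 001111001001000
Gen 4 (rule 45): 101000001001011

Answer: 101000001001011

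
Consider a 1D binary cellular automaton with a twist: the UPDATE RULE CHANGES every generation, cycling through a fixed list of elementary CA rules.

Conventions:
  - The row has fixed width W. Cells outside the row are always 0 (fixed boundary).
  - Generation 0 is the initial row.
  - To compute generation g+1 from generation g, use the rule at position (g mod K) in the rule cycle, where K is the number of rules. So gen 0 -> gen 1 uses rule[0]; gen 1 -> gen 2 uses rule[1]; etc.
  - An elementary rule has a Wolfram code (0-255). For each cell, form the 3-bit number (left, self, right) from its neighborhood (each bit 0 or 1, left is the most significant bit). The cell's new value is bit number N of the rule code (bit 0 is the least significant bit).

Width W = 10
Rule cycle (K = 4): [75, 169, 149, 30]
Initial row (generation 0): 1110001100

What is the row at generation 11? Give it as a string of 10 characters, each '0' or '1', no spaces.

Gen 0: 1110001100
Gen 1 (rule 75): 1010111101
Gen 2 (rule 169): 0101111010
Gen 3 (rule 149): 0100110011
Gen 4 (rule 30): 1111101110
Gen 5 (rule 75): 1000101010
Gen 6 (rule 169): 0010010100
Gen 7 (rule 149): 1011010111
Gen 8 (rule 30): 1010010100
Gen 9 (rule 75): 0000100001
Gen 10 (rule 169): 1110001100
Gen 11 (rule 149): 0101100011

Answer: 0101100011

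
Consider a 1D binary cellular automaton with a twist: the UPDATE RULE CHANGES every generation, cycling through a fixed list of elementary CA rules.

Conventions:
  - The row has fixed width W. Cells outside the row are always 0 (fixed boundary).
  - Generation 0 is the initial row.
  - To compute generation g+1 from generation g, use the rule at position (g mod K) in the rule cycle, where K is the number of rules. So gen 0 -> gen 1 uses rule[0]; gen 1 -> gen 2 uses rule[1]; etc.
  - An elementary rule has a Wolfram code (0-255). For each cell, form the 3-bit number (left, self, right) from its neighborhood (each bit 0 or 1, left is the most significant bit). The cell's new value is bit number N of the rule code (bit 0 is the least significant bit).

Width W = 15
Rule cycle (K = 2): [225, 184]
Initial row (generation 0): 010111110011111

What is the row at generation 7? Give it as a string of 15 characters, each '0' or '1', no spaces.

Answer: 100101110000000

Derivation:
Gen 0: 010111110011111
Gen 1 (rule 225): 001011110001111
Gen 2 (rule 184): 000111101001110
Gen 3 (rule 225): 110011110000110
Gen 4 (rule 184): 101011101000101
Gen 5 (rule 225): 010101110010010
Gen 6 (rule 184): 001011101001001
Gen 7 (rule 225): 100101110000000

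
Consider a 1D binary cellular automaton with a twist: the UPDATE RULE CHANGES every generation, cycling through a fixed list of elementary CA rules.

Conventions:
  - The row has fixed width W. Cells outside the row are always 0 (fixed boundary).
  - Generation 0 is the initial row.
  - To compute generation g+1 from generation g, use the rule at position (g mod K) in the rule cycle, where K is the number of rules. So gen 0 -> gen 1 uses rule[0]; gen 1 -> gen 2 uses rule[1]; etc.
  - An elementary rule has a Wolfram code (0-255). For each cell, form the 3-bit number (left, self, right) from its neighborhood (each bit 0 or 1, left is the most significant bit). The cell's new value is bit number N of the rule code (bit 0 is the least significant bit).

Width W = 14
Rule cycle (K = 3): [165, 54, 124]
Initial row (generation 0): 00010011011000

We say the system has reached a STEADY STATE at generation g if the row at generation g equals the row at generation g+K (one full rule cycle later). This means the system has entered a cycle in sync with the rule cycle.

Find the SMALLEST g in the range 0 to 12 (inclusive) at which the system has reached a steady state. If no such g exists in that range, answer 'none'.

Answer: none

Derivation:
Gen 0: 00010011011000
Gen 1 (rule 165): 11010000100011
Gen 2 (rule 54): 00111001110100
Gen 3 (rule 124): 00101101011110
Gen 4 (rule 165): 10110011101100
Gen 5 (rule 54): 11001100010010
Gen 6 (rule 124): 11101110011011
Gen 7 (rule 165): 01010100000100
Gen 8 (rule 54): 11111110001110
Gen 9 (rule 124): 10000011001011
Gen 10 (rule 165): 10111000001100
Gen 11 (rule 54): 11000100010010
Gen 12 (rule 124): 11100110011011
Gen 13 (rule 165): 01000000000100
Gen 14 (rule 54): 11100000001110
Gen 15 (rule 124): 10110000001011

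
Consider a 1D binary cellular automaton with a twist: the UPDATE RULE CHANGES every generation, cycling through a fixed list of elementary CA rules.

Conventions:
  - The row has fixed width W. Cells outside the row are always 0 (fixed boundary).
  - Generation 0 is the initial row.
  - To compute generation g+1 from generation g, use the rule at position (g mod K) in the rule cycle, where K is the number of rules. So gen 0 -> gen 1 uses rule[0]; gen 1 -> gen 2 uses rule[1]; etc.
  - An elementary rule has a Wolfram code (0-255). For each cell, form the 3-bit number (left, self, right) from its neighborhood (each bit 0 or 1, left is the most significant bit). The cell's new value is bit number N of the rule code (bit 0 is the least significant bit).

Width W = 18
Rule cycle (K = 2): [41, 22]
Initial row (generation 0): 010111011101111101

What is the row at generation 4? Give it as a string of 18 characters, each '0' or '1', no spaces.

Gen 0: 010111011101111101
Gen 1 (rule 41): 001100110011000010
Gen 2 (rule 22): 010011001100100111
Gen 3 (rule 41): 000010001000000100
Gen 4 (rule 22): 000111011100001110

Answer: 000111011100001110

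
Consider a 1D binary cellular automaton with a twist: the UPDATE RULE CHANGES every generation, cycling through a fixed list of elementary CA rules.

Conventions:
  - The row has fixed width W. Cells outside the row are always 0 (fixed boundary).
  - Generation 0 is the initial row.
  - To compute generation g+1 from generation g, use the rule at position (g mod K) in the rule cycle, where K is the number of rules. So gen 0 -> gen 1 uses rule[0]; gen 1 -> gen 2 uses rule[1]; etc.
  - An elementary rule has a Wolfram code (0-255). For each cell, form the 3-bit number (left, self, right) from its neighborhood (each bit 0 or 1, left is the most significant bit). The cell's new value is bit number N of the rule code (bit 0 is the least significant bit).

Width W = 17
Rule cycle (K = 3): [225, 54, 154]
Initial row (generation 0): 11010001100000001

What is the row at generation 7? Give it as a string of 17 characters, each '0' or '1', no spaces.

Gen 0: 11010001100000001
Gen 1 (rule 225): 01100100101111100
Gen 2 (rule 54): 10011111110000010
Gen 3 (rule 154): 01111111101000101
Gen 4 (rule 225): 00111111110010010
Gen 5 (rule 54): 01000000001111111
Gen 6 (rule 154): 10100000011111110
Gen 7 (rule 225): 01001111001111110

Answer: 01001111001111110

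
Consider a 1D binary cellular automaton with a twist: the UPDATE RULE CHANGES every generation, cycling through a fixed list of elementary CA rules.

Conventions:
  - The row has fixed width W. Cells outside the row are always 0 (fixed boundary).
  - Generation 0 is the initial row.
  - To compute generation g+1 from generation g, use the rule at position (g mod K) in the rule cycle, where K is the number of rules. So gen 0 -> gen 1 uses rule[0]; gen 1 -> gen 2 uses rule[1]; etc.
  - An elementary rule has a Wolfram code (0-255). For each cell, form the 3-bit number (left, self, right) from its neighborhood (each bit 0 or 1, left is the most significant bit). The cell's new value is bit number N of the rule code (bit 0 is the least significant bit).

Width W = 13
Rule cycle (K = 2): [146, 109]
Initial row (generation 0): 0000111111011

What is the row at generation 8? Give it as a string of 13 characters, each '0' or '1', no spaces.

Gen 0: 0000111111011
Gen 1 (rule 146): 0001011110000
Gen 2 (rule 109): 1101110010111
Gen 3 (rule 146): 0000101100010
Gen 4 (rule 109): 1110111101010
Gen 5 (rule 146): 0100011000001
Gen 6 (rule 109): 0101011011101
Gen 7 (rule 146): 1000000001000
Gen 8 (rule 109): 1011111101011

Answer: 1011111101011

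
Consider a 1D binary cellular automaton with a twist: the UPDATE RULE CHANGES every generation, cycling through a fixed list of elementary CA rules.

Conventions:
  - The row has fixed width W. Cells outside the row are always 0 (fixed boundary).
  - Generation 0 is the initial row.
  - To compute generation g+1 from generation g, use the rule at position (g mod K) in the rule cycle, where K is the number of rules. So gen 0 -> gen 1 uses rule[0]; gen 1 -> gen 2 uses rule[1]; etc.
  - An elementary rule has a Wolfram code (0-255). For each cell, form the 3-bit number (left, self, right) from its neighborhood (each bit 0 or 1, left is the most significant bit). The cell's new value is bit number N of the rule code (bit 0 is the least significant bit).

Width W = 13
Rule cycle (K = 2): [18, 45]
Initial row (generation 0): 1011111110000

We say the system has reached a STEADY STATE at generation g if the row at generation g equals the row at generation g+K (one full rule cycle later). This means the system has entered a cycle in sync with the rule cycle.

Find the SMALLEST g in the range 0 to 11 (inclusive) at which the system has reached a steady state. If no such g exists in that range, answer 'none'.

Answer: 3

Derivation:
Gen 0: 1011111110000
Gen 1 (rule 18): 0000000001000
Gen 2 (rule 45): 1111111101011
Gen 3 (rule 18): 0000000000000
Gen 4 (rule 45): 1111111111111
Gen 5 (rule 18): 0000000000000
Gen 6 (rule 45): 1111111111111
Gen 7 (rule 18): 0000000000000
Gen 8 (rule 45): 1111111111111
Gen 9 (rule 18): 0000000000000
Gen 10 (rule 45): 1111111111111
Gen 11 (rule 18): 0000000000000
Gen 12 (rule 45): 1111111111111
Gen 13 (rule 18): 0000000000000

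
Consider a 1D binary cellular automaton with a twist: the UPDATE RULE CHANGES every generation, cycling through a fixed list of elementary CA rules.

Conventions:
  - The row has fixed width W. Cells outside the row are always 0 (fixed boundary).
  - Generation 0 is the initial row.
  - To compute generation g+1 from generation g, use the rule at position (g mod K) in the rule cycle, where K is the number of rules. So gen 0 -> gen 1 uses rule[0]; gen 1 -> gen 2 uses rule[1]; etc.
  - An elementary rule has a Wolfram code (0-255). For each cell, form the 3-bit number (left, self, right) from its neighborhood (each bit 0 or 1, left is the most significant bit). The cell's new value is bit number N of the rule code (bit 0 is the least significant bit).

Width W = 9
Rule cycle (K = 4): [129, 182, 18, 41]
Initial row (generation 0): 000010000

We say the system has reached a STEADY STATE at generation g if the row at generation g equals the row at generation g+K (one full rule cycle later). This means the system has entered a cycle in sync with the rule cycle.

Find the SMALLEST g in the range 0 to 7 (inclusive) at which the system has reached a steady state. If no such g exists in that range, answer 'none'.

Gen 0: 000010000
Gen 1 (rule 129): 111000111
Gen 2 (rule 182): 010101010
Gen 3 (rule 18): 100000001
Gen 4 (rule 41): 001111100
Gen 5 (rule 129): 100111001
Gen 6 (rule 182): 111010111
Gen 7 (rule 18): 000000000
Gen 8 (rule 41): 111111111
Gen 9 (rule 129): 011111110
Gen 10 (rule 182): 101111101
Gen 11 (rule 18): 000000000

Answer: 7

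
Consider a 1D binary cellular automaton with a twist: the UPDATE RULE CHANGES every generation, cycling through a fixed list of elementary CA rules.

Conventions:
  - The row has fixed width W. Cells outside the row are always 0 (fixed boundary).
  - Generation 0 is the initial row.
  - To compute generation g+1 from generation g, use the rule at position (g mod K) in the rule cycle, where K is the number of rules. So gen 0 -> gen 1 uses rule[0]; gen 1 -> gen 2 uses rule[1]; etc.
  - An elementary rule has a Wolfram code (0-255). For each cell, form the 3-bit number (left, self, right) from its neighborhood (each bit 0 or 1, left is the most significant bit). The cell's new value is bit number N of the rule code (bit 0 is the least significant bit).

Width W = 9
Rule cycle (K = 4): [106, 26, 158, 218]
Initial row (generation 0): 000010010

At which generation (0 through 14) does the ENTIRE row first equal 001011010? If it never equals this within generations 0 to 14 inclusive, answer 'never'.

Gen 0: 000010010
Gen 1 (rule 106): 000100100
Gen 2 (rule 26): 001011010
Gen 3 (rule 158): 011010011
Gen 4 (rule 218): 111001111
Gen 5 (rule 106): 101011001
Gen 6 (rule 26): 000010110
Gen 7 (rule 158): 000110101
Gen 8 (rule 218): 001110000
Gen 9 (rule 106): 011010000
Gen 10 (rule 26): 110001000
Gen 11 (rule 158): 101011100
Gen 12 (rule 218): 000011110
Gen 13 (rule 106): 000110010
Gen 14 (rule 26): 001101101

Answer: 2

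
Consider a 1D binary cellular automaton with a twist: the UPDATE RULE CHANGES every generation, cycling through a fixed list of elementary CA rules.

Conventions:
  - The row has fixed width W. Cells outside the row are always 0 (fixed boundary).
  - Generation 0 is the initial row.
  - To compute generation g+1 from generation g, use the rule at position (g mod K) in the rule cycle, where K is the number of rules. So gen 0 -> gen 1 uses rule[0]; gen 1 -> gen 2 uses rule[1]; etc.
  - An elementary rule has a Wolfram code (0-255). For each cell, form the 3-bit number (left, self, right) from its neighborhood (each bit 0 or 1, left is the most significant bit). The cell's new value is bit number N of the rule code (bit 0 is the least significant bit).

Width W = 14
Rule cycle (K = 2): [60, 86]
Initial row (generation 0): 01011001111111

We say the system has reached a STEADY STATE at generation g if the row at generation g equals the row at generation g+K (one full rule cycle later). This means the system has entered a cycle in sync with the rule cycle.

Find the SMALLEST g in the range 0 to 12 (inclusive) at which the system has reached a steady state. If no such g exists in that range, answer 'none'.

Gen 0: 01011001111111
Gen 1 (rule 60): 01110101000000
Gen 2 (rule 86): 10010101100000
Gen 3 (rule 60): 11011111010000
Gen 4 (rule 86): 01000001011000
Gen 5 (rule 60): 01100001110100
Gen 6 (rule 86): 10110010010110
Gen 7 (rule 60): 11101011011101
Gen 8 (rule 86): 00101001000101
Gen 9 (rule 60): 00111101100111
Gen 10 (rule 86): 01000100111001
Gen 11 (rule 60): 01100110100101
Gen 12 (rule 86): 10111010111101
Gen 13 (rule 60): 11100111100011
Gen 14 (rule 86): 00111000110101

Answer: none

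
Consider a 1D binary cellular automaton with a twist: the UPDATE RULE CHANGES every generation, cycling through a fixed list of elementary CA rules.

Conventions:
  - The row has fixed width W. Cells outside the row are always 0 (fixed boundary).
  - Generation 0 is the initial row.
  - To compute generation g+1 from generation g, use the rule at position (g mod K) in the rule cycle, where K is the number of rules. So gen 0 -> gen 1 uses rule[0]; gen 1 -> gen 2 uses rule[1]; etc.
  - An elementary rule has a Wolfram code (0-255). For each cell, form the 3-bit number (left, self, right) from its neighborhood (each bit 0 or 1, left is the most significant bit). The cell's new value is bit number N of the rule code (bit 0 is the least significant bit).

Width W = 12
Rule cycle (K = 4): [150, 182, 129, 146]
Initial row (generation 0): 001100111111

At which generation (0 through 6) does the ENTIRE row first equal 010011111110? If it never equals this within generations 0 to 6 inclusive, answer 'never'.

Answer: never

Derivation:
Gen 0: 001100111111
Gen 1 (rule 150): 010011011110
Gen 2 (rule 182): 111100101101
Gen 3 (rule 129): 011000000000
Gen 4 (rule 146): 100100000000
Gen 5 (rule 150): 111110000000
Gen 6 (rule 182): 011101000000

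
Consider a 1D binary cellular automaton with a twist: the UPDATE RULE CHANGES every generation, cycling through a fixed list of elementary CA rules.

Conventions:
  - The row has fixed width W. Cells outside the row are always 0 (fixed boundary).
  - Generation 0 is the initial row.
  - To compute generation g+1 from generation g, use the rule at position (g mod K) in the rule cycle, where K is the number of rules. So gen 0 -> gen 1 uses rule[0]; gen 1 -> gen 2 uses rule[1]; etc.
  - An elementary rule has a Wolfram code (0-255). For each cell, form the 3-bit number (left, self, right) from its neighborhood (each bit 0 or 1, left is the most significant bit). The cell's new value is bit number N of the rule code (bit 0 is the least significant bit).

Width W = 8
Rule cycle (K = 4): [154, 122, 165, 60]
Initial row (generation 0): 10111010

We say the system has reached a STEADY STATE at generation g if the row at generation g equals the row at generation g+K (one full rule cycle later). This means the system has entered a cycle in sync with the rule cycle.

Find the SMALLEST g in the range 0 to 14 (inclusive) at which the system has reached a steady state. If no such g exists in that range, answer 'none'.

Gen 0: 10111010
Gen 1 (rule 154): 00110001
Gen 2 (rule 122): 01111010
Gen 3 (rule 165): 00110110
Gen 4 (rule 60): 00101101
Gen 5 (rule 154): 01001000
Gen 6 (rule 122): 10110100
Gen 7 (rule 165): 11001101
Gen 8 (rule 60): 10101011
Gen 9 (rule 154): 00000010
Gen 10 (rule 122): 00000101
Gen 11 (rule 165): 11110111
Gen 12 (rule 60): 10001100
Gen 13 (rule 154): 01011010
Gen 14 (rule 122): 10111101
Gen 15 (rule 165): 11011011
Gen 16 (rule 60): 10110110
Gen 17 (rule 154): 00100101
Gen 18 (rule 122): 01011010

Answer: none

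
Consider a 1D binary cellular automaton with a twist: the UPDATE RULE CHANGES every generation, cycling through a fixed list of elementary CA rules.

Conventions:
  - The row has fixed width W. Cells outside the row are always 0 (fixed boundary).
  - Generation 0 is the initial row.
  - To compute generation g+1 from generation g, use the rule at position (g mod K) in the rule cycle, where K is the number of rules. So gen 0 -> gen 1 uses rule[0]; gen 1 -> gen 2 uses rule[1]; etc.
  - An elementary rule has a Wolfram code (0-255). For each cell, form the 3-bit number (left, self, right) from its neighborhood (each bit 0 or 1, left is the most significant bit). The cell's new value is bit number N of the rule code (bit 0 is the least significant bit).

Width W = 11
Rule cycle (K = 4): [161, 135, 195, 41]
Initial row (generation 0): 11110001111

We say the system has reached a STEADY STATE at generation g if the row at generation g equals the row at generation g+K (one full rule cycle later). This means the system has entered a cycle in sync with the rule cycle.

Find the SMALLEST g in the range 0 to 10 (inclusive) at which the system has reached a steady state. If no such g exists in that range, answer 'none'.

Gen 0: 11110001111
Gen 1 (rule 161): 01100100110
Gen 2 (rule 135): 10001101000
Gen 3 (rule 195): 00110100011
Gen 4 (rule 41): 10101001010
Gen 5 (rule 161): 01010000100
Gen 6 (rule 135): 11010111101
Gen 7 (rule 195): 01000011100
Gen 8 (rule 41): 00011010001
Gen 9 (rule 161): 11000100100
Gen 10 (rule 135): 00011101101
Gen 11 (rule 195): 11101100100
Gen 12 (rule 41): 10011000001
Gen 13 (rule 161): 00000011100
Gen 14 (rule 135): 11111101001

Answer: none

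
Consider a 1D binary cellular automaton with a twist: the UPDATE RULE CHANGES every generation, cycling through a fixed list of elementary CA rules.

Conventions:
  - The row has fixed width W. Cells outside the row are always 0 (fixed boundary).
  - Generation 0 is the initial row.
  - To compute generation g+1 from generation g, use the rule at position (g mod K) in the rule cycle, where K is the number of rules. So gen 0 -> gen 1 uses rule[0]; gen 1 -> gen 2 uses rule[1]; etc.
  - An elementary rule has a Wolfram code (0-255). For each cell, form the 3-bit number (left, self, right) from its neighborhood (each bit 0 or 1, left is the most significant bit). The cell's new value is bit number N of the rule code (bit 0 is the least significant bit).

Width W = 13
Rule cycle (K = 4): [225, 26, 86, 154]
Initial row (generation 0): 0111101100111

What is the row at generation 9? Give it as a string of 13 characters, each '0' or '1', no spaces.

Answer: 1001011111011

Derivation:
Gen 0: 0111101100111
Gen 1 (rule 225): 0011110100011
Gen 2 (rule 26): 0110000010110
Gen 3 (rule 86): 1011000110011
Gen 4 (rule 154): 0010101101110
Gen 5 (rule 225): 1001010110110
Gen 6 (rule 26): 0110000100101
Gen 7 (rule 86): 1011001111101
Gen 8 (rule 154): 0010111111000
Gen 9 (rule 225): 1001011111011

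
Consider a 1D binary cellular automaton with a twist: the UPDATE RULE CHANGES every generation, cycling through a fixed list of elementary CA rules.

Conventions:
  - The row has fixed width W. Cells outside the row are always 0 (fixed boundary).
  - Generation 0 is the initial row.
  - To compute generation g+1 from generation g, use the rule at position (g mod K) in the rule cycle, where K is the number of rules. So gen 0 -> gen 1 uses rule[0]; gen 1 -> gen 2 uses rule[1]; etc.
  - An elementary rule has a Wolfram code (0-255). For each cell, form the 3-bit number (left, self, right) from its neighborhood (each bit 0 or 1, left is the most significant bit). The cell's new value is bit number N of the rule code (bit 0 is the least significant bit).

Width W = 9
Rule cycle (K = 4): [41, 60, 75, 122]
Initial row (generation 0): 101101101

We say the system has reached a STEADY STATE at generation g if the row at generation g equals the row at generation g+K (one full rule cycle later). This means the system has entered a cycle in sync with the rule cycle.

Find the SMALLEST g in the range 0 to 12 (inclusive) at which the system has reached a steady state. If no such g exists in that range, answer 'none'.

Gen 0: 101101101
Gen 1 (rule 41): 011011010
Gen 2 (rule 60): 010110111
Gen 3 (rule 75): 100110101
Gen 4 (rule 122): 011111010
Gen 5 (rule 41): 010000100
Gen 6 (rule 60): 011000110
Gen 7 (rule 75): 111011110
Gen 8 (rule 122): 101110011
Gen 9 (rule 41): 011000010
Gen 10 (rule 60): 010100011
Gen 11 (rule 75): 100001111
Gen 12 (rule 122): 010011001
Gen 13 (rule 41): 000010000
Gen 14 (rule 60): 000011000
Gen 15 (rule 75): 111111011
Gen 16 (rule 122): 100001111

Answer: none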